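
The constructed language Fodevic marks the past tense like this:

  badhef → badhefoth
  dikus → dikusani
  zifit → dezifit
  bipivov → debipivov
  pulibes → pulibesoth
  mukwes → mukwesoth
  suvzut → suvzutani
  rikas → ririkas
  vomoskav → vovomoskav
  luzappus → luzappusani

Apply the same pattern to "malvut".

"malvut" has last vowel 'u'. The stems whose last vowel is 'u' (suvzut → suvzutani, luzappus → luzappusani, dikus → dikusani) add -ani.
The other patterns: stems whose last vowel is 'a' repeat the first consonant+vowel as a prefix; stems whose last vowel is 'e' add -oth; stems whose last vowel is 'i' or 'o' add the prefix de-.
So malvut → malvutani.

malvutani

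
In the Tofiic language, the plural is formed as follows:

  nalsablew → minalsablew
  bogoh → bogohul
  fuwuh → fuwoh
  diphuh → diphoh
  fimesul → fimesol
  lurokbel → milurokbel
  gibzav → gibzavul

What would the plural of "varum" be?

varom

"varum" has last vowel 'u'. The stems whose last vowel is 'u' (diphuh → diphoh, fuwuh → fuwoh, fimesul → fimesol) change the last vowel to 'o'.
So varum → varom.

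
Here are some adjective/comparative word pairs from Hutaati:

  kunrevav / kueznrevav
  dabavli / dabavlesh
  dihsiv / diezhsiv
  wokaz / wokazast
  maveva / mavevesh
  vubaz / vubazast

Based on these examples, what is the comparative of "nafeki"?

maveva and vubaz both have last vowel 'a' yet inflect differently (mavevesh, vubazast), so the last vowel is not what conditions the rule; the final letter is.
"nafeki" ends in -i. The one such stem in the data (dabavli → dabavlesh) drops the final letter and adds -esh (as does maveva), so the same rule applies.
The other patterns: stems ending in -z add -ast; stems ending in -v insert -ez- after the first vowel.
So nafeki → nafekesh.

nafekesh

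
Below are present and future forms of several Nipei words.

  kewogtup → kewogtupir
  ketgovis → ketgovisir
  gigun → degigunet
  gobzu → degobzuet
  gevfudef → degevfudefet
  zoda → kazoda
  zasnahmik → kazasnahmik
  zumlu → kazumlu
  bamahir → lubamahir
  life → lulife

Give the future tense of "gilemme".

gobzu and zumlu both end in -u yet inflect differently (degobzuet, kazumlu), so the final letter is not what conditions the rule; the first letter is.
"gilemme" begins with g-. The stems beginning with g- (gigun → degigunet, gobzu → degobzuet, gevfudef → degevfudefet) add de- … -et around the stem.
The other patterns: stems beginning with k- add -ir; stems beginning with z- add the prefix ka-; stems beginning with b- or l- add the prefix lu-.
So gilemme → degilemmeet.

degilemmeet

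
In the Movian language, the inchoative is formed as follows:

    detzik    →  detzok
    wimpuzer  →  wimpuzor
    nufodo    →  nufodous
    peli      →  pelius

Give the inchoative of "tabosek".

detzik and peli both have last vowel 'i' yet inflect differently (detzok, pelius), so the last vowel is not what conditions the rule; whether the stem ends in a vowel or a consonant is.
"tabosek" ends in a consonant. The stems ending in a consonant (detzik → detzok, wimpuzer → wimpuzor) change the last vowel to 'o'.
So tabosek → tabosok.

tabosok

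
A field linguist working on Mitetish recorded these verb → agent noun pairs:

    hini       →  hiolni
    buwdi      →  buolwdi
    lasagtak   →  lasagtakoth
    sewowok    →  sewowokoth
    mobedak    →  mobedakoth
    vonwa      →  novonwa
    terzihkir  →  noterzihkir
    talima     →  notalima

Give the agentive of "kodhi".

lasagtak and vonwa both have last vowel 'a' yet inflect differently (lasagtakoth, novonwa), so the last vowel is not what conditions the rule; the final letter is.
"kodhi" ends in -i. The stems ending in -i (hini → hiolni, buwdi → buolwdi) insert -ol- after the first vowel.
The other patterns: stems ending in -k add -oth; stems ending in -a or -r add the prefix no-.
So kodhi → kooldhi.

kooldhi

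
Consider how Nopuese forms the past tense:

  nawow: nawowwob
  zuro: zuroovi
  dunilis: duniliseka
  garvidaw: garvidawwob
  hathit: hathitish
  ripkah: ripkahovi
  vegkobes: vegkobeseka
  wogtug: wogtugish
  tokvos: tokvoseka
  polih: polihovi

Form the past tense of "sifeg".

hathit and dunilis both have last vowel 'i' yet inflect differently (hathitish, duniliseka), so the last vowel is not what conditions the rule; the final letter is.
"sifeg" ends in -g. The one such stem in the data (wogtug → wogtugish) adds -ish, so the same rule applies.
The other patterns: stems ending in -s add -eka; stems ending in -w double the final consonant and add -ob; stems ending in -h or -o add -ovi.
So sifeg → sifegish.

sifegish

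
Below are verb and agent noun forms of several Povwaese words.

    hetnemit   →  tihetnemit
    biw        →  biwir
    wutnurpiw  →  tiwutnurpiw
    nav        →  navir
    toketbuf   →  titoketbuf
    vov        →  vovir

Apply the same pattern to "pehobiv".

tipehobiv

wutnurpiw and biw both end in -w yet inflect differently (tiwutnurpiw, biwir), so the final letter is not what conditions the rule; the number of vowels is.
"pehobiv" has 3 vowels. The stems with 3 vowels (toketbuf → titoketbuf, wutnurpiw → tiwutnurpiw, hetnemit → tihetnemit) add the prefix ti-.
So pehobiv → tipehobiv.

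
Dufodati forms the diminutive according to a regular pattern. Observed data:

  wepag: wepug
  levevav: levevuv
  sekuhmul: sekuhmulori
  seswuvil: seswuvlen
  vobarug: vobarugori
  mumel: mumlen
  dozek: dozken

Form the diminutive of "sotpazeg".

sekuhmul and seswuvil both end in -l yet inflect differently (sekuhmulori, seswuvlen), so the final letter is not what conditions the rule; the last vowel is.
"sotpazeg" has last vowel 'e'. The stems whose last vowel is 'e' (dozek → dozken, mumel → mumlen) delete the last vowel and add -en.
The other patterns: stems whose last vowel is 'u' add -ori; stems whose last vowel is 'a' change the last vowel to 'u'.
So sotpazeg → sotpazgen.

sotpazgen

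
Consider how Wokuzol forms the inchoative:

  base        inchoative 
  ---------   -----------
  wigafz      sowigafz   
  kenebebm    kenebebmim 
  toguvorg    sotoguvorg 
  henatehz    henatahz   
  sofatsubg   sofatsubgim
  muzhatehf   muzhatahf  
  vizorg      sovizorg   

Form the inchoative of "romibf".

sofatsubg and vizorg both end in -g yet inflect differently (sofatsubgim, sovizorg), so the final letter is not what conditions the rule; the second-to-last letter is.
"romibf" has second-to-last letter 'b'. The stems whose second-to-last letter is 'b' (kenebebm → kenebebmim, sofatsubg → sofatsubgim) add -im.
The other patterns: stems whose second-to-last letter is 'h' change the last vowel to 'a'; stems whose second-to-last letter is 'f' or 'r' add the prefix so-.
So romibf → romibfim.

romibfim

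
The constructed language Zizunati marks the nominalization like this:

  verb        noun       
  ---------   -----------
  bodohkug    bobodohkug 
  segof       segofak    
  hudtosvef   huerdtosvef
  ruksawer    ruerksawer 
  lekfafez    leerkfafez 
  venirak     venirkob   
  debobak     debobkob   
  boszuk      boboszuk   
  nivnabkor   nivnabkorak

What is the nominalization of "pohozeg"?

poerhozeg

"pohozeg" has last vowel 'e'. The stems whose last vowel is 'e' (hudtosvef → huerdtosvef, lekfafez → leerkfafez, ruksawer → ruerksawer) insert -er- after the first vowel.
So pohozeg → poerhozeg.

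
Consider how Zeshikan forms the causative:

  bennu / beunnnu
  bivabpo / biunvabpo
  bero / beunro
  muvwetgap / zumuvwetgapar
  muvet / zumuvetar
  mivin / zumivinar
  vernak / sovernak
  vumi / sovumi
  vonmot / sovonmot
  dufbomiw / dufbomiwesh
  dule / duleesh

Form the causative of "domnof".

domnofesh

muvet and vonmot both end in -t yet inflect differently (zumuvetar, sovonmot), so the final letter is not what conditions the rule; the first letter is.
"domnof" begins with d-. The stems beginning with d- (dufbomiw → dufbomiwesh, dule → duleesh) add -esh.
So domnof → domnofesh.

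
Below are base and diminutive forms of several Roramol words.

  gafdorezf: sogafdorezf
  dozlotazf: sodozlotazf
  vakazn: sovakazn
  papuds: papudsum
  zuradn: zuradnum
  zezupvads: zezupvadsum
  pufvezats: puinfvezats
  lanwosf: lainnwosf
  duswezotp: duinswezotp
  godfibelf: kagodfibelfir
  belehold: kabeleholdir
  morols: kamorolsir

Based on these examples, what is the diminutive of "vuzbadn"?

vuzbadnum

vakazn and zuradn both end in -n yet inflect differently (sovakazn, zuradnum), so the final letter is not what conditions the rule; the second-to-last letter is.
"vuzbadn" has second-to-last letter 'd'. The stems whose second-to-last letter is 'd' (papuds → papudsum, zuradn → zuradnum, zezupvads → zezupvadsum) add -um.
So vuzbadn → vuzbadnum.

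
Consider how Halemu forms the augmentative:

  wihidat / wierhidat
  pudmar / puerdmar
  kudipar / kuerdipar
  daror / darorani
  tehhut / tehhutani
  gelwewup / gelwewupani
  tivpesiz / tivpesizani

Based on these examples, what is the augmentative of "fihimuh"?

pudmar and daror both end in -r yet inflect differently (puerdmar, darorani), so the final letter is not what conditions the rule; the last vowel is.
"fihimuh" has last vowel 'u'. The stems whose last vowel is 'u' (tehhut → tehhutani, gelwewup → gelwewupani) add -ani.
So fihimuh → fihimuhani.

fihimuhani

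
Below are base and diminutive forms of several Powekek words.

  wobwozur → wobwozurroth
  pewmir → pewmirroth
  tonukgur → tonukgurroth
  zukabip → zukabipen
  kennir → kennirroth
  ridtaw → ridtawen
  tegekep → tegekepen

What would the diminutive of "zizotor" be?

"zizotor" ends in -r. The stems ending in -r (tonukgur → tonukgurroth, wobwozur → wobwozurroth, pewmir → pewmirroth) double the final consonant and add -oth.
So zizotor → zizotorroth.

zizotorroth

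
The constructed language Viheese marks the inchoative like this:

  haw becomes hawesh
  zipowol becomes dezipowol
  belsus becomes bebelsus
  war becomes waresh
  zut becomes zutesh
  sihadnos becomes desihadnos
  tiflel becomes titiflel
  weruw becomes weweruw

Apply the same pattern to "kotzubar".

dekotzubar

haw and weruw both end in -w yet inflect differently (hawesh, weweruw), so the final letter is not what conditions the rule; the number of vowels is.
"kotzubar" has 3 vowels. The stems with 3 vowels (sihadnos → desihadnos, zipowol → dezipowol) add the prefix de-.
So kotzubar → dekotzubar.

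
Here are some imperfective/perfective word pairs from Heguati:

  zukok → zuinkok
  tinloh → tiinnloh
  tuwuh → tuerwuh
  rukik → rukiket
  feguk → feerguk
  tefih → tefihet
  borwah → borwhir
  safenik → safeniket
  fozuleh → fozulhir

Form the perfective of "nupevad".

nupevdir

safenik and feguk both end in -k yet inflect differently (safeniket, feerguk), so the final letter is not what conditions the rule; the last vowel is.
"nupevad" has last vowel 'a'. The one such stem in the data (borwah → borwhir) deletes the last vowel and adds -ir (as does fozuleh), so the same rule applies.
The other patterns: stems whose last vowel is 'i' add -et; stems whose last vowel is 'u' insert -er- after the first vowel; stems whose last vowel is 'o' insert -in- after the first vowel.
So nupevad → nupevdir.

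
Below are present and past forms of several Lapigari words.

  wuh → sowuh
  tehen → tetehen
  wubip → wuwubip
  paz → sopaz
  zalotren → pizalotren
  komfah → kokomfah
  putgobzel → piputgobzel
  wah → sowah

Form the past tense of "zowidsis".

pizowidsis

"zowidsis" has 3 vowels. The stems with 3 vowels (putgobzel → piputgobzel, zalotren → pizalotren) add the prefix pi-.
So zowidsis → pizowidsis.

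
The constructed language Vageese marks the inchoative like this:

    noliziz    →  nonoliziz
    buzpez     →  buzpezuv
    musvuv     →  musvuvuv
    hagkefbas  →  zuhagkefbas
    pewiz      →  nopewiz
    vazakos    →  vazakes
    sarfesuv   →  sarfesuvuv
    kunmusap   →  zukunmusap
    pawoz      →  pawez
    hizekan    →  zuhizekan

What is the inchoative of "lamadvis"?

nolamadvis

pawoz and noliziz both end in -z yet inflect differently (pawez, nonoliziz), so the final letter is not what conditions the rule; the last vowel is.
"lamadvis" has last vowel 'i'. The stems whose last vowel is 'i' (noliziz → nonoliziz, pewiz → nopewiz) add the prefix no-.
So lamadvis → nolamadvis.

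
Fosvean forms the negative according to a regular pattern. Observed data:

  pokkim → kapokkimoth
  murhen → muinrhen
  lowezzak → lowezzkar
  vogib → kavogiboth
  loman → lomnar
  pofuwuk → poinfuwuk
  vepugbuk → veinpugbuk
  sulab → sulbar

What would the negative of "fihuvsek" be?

fiinhuvsek

"fihuvsek" has last vowel 'e'. The one such stem in the data (murhen → muinrhen) inserts -in- after the first vowel (as do pofuwuk, vepugbuk), so the same rule applies.
The other patterns: stems whose last vowel is 'a' delete the last vowel and add -ar; stems whose last vowel is 'i' add ka- … -oth around the stem.
So fihuvsek → fiinhuvsek.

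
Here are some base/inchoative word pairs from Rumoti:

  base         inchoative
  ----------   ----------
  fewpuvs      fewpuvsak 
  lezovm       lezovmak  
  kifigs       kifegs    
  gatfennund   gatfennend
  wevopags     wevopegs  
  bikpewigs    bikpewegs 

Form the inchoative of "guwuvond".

fewpuvs and kifigs both end in -s yet inflect differently (fewpuvsak, kifegs), so the final letter is not what conditions the rule; the second-to-last letter is.
"guwuvond" has second-to-last letter 'n'. The one such stem in the data (gatfennund → gatfennend) changes the last vowel to 'e' (as do kifigs, wevopags), so the same rule applies.
So guwuvond → guwuvend.

guwuvend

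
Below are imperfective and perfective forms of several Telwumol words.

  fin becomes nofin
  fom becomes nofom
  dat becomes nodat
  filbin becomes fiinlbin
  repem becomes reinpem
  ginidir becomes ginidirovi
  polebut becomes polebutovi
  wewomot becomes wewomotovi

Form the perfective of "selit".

fin and filbin both end in -n yet inflect differently (nofin, fiinlbin), so the final letter is not what conditions the rule; the number of vowels is.
"selit" has 2 vowels. The stems with 2 vowels (filbin → fiinlbin, repem → reinpem) insert -in- after the first vowel.
The other patterns: stems with 1 vowel add the prefix no-; stems with 3 vowels add -ovi.
So selit → seinlit.

seinlit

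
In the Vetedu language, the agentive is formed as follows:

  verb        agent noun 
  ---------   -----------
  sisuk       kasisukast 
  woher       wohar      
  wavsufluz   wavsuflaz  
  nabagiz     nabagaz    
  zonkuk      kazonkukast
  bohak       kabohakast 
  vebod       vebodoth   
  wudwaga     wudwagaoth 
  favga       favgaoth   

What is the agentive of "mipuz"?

favga and bohak both have last vowel 'a' yet inflect differently (favgaoth, kabohakast), so the last vowel is not what conditions the rule; the final letter is.
"mipuz" ends in -z. The stems ending in -z (nabagiz → nabagaz, wavsufluz → wavsuflaz) change the last vowel to 'a'.
The other patterns: stems ending in -a or -d add -oth; stems ending in -k add ka- … -ast around the stem.
So mipuz → mipaz.

mipaz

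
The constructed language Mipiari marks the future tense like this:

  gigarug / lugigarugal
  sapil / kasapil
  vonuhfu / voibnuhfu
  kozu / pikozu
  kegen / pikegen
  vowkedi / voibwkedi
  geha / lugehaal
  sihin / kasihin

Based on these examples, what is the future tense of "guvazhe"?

luguvazheal

"guvazhe" begins with g-. The stems beginning with g- (geha → lugehaal, gigarug → lugigarugal) add lu- … -al around the stem.
So guvazhe → luguvazheal.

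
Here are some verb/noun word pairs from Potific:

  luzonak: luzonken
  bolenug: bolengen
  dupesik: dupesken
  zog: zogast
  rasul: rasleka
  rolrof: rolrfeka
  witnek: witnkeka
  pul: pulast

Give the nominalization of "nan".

nanast

pul and rasul both end in -l yet inflect differently (pulast, rasleka), so the final letter is not what conditions the rule; the number of vowels is.
"nan" has 1 vowel. The stems with 1 vowel (pul → pulast, zog → zogast) add -ast.
So nan → nanast.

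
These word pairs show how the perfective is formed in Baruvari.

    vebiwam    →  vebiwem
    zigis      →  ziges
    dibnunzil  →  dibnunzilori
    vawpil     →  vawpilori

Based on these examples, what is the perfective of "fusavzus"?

fusavzes

zigis and dibnunzil both have last vowel 'i' yet inflect differently (ziges, dibnunzilori), so the last vowel is not what conditions the rule; the final letter is.
"fusavzus" ends in -s. The one such stem in the data (zigis → ziges) changes the last vowel to 'e' (as does vebiwam), so the same rule applies.
The other pattern: stems ending in -l add -ori.
So fusavzus → fusavzes.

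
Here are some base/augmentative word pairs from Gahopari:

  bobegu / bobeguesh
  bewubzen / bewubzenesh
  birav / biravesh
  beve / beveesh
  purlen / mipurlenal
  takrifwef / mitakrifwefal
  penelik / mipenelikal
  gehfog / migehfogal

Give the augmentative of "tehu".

mitehual

"tehu" begins with t-. The one such stem in the data (takrifwef → mitakrifwefal) adds mi- … -al around the stem, so the same rule applies.
So tehu → mitehual.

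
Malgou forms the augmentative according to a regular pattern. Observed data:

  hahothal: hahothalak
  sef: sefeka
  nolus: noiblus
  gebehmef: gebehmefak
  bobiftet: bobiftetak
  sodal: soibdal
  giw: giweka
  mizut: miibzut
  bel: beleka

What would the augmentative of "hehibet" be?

bel and sodal both end in -l yet inflect differently (beleka, soibdal), so the final letter is not what conditions the rule; the number of vowels is.
"hehibet" has 3 vowels. The stems with 3 vowels (gebehmef → gebehmefak, bobiftet → bobiftetak, hahothal → hahothalak) add -ak.
So hehibet → hehibetak.

hehibetak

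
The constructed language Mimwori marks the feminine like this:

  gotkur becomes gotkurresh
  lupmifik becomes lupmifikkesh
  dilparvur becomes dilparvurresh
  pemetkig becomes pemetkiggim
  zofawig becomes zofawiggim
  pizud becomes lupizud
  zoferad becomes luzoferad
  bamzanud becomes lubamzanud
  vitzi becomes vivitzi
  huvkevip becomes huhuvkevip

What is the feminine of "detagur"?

lupmifik and pemetkig both have last vowel 'i' yet inflect differently (lupmifikkesh, pemetkiggim), so the last vowel is not what conditions the rule; the final letter is.
"detagur" ends in -r. The stems ending in -r (gotkur → gotkurresh, dilparvur → dilparvurresh) double the final consonant and add -esh.
The other patterns: stems ending in -g double the final consonant and add -im; stems ending in -d add the prefix lu-; stems ending in -i or -p repeat the first consonant+vowel as a prefix.
So detagur → detagurresh.

detagurresh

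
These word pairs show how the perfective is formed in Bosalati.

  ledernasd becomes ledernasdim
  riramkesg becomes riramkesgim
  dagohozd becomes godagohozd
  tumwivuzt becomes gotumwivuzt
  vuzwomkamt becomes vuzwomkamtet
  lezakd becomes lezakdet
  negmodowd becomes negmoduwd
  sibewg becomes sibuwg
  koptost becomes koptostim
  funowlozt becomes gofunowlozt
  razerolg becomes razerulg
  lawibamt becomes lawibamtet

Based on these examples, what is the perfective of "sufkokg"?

koptost and funowlozt both end in -t yet inflect differently (koptostim, gofunowlozt), so the final letter is not what conditions the rule; the second-to-last letter is.
"sufkokg" has second-to-last letter 'k'. The one such stem in the data (lezakd → lezakdet) adds -et, so the same rule applies.
So sufkokg → sufkokget.

sufkokget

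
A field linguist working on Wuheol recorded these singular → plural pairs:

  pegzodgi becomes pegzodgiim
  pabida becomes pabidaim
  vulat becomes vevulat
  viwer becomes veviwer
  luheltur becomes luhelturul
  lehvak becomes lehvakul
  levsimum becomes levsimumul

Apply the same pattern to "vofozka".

vevofozka

viwer and luheltur both end in -r yet inflect differently (veviwer, luhelturul), so the final letter is not what conditions the rule; the first letter is.
"vofozka" begins with v-. The stems beginning with v- (vulat → vevulat, viwer → veviwer) add the prefix ve-.
So vofozka → vevofozka.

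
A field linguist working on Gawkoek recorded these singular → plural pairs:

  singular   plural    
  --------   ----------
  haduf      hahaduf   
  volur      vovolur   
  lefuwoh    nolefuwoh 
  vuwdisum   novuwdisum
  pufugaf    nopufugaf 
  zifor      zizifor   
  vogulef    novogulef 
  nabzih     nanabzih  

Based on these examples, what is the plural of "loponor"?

noloponor

vogulef and haduf both end in -f yet inflect differently (novogulef, hahaduf), so the final letter is not what conditions the rule; the number of vowels is.
"loponor" has 3 vowels. The stems with 3 vowels (vuwdisum → novuwdisum, vogulef → novogulef, pufugaf → nopufugaf) add the prefix no-.
So loponor → noloponor.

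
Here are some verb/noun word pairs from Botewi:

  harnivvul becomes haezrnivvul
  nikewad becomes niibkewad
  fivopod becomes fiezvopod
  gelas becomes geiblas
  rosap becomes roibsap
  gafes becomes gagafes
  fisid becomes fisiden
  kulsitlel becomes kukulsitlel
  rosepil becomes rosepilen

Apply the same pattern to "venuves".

"venuves" has last vowel 'e'. The stems whose last vowel is 'e' (gafes → gagafes, kulsitlel → kukulsitlel) repeat the first consonant+vowel as a prefix.
The other patterns: stems whose last vowel is 'a' insert -ib- after the first vowel; stems whose last vowel is 'i' add -en; stems whose last vowel is 'o' or 'u' insert -ez- after the first vowel.
So venuves → vevenuves.

vevenuves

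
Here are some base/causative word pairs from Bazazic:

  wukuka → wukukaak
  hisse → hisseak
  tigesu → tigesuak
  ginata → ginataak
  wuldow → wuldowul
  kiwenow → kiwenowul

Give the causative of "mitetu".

mitetuak

wukuka and wuldow both begin with w- yet inflect differently (wukukaak, wuldowul), so the first letter is not what conditions the rule; whether the stem ends in a vowel or a consonant is.
"mitetu" ends in a vowel. The stems ending in a vowel (wukuka → wukukaak, hisse → hisseak, tigesu → tigesuak) add -ak.
The other pattern: stems ending in a consonant add -ul.
So mitetu → mitetuak.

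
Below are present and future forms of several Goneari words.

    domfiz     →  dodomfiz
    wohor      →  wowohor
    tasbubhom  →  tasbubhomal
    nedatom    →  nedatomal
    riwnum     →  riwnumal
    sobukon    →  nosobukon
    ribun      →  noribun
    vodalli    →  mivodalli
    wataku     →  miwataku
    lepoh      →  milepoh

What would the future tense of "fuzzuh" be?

wohor and tasbubhom both have last vowel 'o' yet inflect differently (wowohor, tasbubhomal), so the last vowel is not what conditions the rule; the final letter is.
"fuzzuh" ends in -h. The one such stem in the data (lepoh → milepoh) adds the prefix mi-, so the same rule applies.
The other patterns: stems ending in -r or -z repeat the first consonant+vowel as a prefix; stems ending in -m add -al; stems ending in -n add the prefix no-.
So fuzzuh → mifuzzuh.

mifuzzuh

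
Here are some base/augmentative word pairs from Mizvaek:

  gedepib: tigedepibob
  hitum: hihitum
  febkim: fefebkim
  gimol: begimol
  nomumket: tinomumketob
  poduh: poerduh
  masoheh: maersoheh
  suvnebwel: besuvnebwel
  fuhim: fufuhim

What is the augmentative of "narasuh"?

naerrasuh

"narasuh" ends in -h. The stems ending in -h (poduh → poerduh, masoheh → maersoheh) insert -er- after the first vowel.
So narasuh → naerrasuh.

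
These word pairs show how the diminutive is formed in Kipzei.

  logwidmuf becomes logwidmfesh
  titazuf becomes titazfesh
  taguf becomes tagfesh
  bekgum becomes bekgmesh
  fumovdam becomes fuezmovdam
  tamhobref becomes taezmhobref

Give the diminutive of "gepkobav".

geezpkobav

bekgum and fumovdam both end in -m yet inflect differently (bekgmesh, fuezmovdam), so the final letter is not what conditions the rule; the last vowel is.
"gepkobav" has last vowel 'a'. The one such stem in the data (fumovdam → fuezmovdam) inserts -ez- after the first vowel (as does tamhobref), so the same rule applies.
The other pattern: stems whose last vowel is 'u' delete the last vowel and add -esh.
So gepkobav → geezpkobav.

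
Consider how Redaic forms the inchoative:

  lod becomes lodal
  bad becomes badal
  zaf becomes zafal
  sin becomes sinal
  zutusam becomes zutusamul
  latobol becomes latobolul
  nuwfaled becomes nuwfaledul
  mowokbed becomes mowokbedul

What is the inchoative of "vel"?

velal

lod and nuwfaled both end in -d yet inflect differently (lodal, nuwfaledul), so the final letter is not what conditions the rule; the number of vowels is.
"vel" has 1 vowel. The stems with 1 vowel (lod → lodal, bad → badal, zaf → zafal) add -al.
The other pattern: stems with 3 vowels add -ul.
So vel → velal.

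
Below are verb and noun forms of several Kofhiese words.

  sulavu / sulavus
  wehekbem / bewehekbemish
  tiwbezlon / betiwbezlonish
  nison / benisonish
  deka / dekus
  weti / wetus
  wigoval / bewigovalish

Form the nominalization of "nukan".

wigoval and deka both have last vowel 'a' yet inflect differently (bewigovalish, dekus), so the last vowel is not what conditions the rule; whether the stem ends in a vowel or a consonant is.
"nukan" ends in a consonant. The stems ending in a consonant (nison → benisonish, wigoval → bewigovalish, tiwbezlon → betiwbezlonish) add be- … -ish around the stem.
So nukan → benukanish.

benukanish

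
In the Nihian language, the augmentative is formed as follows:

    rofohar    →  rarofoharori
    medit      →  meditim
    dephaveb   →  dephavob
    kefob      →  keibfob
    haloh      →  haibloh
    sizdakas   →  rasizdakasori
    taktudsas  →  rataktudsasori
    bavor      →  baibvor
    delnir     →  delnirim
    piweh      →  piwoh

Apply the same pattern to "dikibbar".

"dikibbar" has last vowel 'a'. The stems whose last vowel is 'a' (rofohar → rarofoharori, taktudsas → rataktudsasori, sizdakas → rasizdakasori) add ra- … -ori around the stem.
The other patterns: stems whose last vowel is 'i' add -im; stems whose last vowel is 'e' change the last vowel to 'o'; stems whose last vowel is 'o' insert -ib- after the first vowel.
So dikibbar → radikibbarori.

radikibbarori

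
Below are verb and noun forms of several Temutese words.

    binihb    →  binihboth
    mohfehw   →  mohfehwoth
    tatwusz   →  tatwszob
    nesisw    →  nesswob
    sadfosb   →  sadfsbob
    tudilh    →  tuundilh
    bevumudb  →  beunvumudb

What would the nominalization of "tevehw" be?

tevehwoth

mohfehw and nesisw both end in -w yet inflect differently (mohfehwoth, nesswob), so the final letter is not what conditions the rule; the second-to-last letter is.
"tevehw" has second-to-last letter 'h'. The stems whose second-to-last letter is 'h' (binihb → binihboth, mohfehw → mohfehwoth) add -oth.
So tevehw → tevehwoth.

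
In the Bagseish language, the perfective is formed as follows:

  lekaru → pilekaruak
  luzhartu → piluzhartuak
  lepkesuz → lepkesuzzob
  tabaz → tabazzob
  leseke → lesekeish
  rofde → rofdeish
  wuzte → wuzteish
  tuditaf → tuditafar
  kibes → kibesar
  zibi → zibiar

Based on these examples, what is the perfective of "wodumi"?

"wodumi" ends in -i. The one such stem in the data (zibi → zibiar) adds -ar, so the same rule applies.
So wodumi → wodumiar.

wodumiar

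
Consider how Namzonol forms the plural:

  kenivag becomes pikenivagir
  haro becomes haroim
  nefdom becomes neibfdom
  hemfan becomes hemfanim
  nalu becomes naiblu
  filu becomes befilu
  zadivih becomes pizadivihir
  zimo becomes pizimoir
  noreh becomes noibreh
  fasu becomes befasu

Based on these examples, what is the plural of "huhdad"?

huhdadim

"huhdad" begins with h-. The stems beginning with h- (hemfan → hemfanim, haro → haroim) add -im.
So huhdad → huhdadim.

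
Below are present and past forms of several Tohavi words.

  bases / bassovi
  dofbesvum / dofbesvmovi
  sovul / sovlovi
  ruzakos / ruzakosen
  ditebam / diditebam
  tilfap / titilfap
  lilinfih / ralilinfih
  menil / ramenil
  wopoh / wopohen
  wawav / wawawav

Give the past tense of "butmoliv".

rabutmoliv

wopoh and lilinfih both end in -h yet inflect differently (wopohen, ralilinfih), so the final letter is not what conditions the rule; the last vowel is.
"butmoliv" has last vowel 'i'. The stems whose last vowel is 'i' (lilinfih → ralilinfih, menil → ramenil) add the prefix ra-.
So butmoliv → rabutmoliv.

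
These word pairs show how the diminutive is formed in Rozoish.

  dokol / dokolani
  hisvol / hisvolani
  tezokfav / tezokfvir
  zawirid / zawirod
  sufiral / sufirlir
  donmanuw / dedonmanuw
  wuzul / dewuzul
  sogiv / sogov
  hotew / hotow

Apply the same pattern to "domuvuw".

dokol and wuzul both end in -l yet inflect differently (dokolani, dewuzul), so the final letter is not what conditions the rule; the last vowel is.
"domuvuw" has last vowel 'u'. The stems whose last vowel is 'u' (wuzul → dewuzul, donmanuw → dedonmanuw) add the prefix de-.
So domuvuw → dedomuvuw.

dedomuvuw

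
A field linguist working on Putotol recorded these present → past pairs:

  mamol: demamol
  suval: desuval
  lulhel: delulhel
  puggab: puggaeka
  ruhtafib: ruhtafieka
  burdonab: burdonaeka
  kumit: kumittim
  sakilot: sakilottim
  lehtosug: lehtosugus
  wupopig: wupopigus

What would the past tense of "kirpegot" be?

kirpegottim

suval and puggab both have last vowel 'a' yet inflect differently (desuval, puggaeka), so the last vowel is not what conditions the rule; the final letter is.
"kirpegot" ends in -t. The stems ending in -t (kumit → kumittim, sakilot → sakilottim) double the final consonant and add -im.
The other patterns: stems ending in -l add the prefix de-; stems ending in -b drop the final letter and add -eka; stems ending in -g add -us.
So kirpegot → kirpegottim.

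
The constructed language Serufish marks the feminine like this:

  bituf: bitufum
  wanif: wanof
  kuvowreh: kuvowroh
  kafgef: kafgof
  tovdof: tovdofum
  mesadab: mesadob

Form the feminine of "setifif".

setifof

bituf and wanif both end in -f yet inflect differently (bitufum, wanof), so the final letter is not what conditions the rule; the last vowel is.
"setifif" has last vowel 'i'. The one such stem in the data (wanif → wanof) changes the last vowel to 'o' (as do kafgef, mesadab), so the same rule applies.
So setifif → setifof.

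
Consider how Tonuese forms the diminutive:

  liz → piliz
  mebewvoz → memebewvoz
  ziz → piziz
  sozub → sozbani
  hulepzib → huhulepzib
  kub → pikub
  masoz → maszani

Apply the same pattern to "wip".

piwip

kub and sozub both end in -b yet inflect differently (pikub, sozbani), so the final letter is not what conditions the rule; the number of vowels is.
"wip" has 1 vowel. The stems with 1 vowel (ziz → piziz, liz → piliz, kub → pikub) add the prefix pi-.
The other patterns: stems with 2 vowels delete the last vowel and add -ani; stems with 3 vowels repeat the first consonant+vowel as a prefix.
So wip → piwip.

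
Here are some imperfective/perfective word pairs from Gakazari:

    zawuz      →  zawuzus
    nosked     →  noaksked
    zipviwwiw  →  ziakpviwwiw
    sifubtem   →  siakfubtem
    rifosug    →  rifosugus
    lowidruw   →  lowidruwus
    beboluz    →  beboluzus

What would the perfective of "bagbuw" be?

bagbuwus

"bagbuw" has last vowel 'u'. The stems whose last vowel is 'u' (lowidruw → lowidruwus, rifosug → rifosugus, zawuz → zawuzus) add -us.
The other pattern: stems whose last vowel is 'e' or 'i' insert -ak- after the first vowel.
So bagbuw → bagbuwus.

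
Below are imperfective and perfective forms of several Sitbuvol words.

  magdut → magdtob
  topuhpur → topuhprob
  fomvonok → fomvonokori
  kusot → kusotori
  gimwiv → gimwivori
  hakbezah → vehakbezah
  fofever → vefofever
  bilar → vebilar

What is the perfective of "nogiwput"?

"nogiwput" has last vowel 'u'. The stems whose last vowel is 'u' (magdut → magdtob, topuhpur → topuhprob) delete the last vowel and add -ob.
So nogiwput → nogiwptob.

nogiwptob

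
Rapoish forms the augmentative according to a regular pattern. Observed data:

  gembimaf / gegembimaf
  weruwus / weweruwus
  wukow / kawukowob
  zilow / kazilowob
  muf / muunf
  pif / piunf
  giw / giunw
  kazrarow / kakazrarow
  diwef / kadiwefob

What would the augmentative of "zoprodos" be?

"zoprodos" has 3 vowels. The stems with 3 vowels (kazrarow → kakazrarow, weruwus → weweruwus, gembimaf → gegembimaf) repeat the first consonant+vowel as a prefix.
So zoprodos → zozoprodos.

zozoprodos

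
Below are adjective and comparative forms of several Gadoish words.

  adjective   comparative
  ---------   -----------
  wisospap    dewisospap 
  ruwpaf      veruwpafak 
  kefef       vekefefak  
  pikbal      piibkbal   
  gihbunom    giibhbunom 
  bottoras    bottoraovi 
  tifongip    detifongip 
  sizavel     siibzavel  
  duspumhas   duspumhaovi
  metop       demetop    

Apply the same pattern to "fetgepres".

wisospap and ruwpaf both have last vowel 'a' yet inflect differently (dewisospap, veruwpafak), so the last vowel is not what conditions the rule; the final letter is.
"fetgepres" ends in -s. The stems ending in -s (bottoras → bottoraovi, duspumhas → duspumhaovi) drop the final letter and add -ovi.
So fetgepres → fetgepreovi.

fetgepreovi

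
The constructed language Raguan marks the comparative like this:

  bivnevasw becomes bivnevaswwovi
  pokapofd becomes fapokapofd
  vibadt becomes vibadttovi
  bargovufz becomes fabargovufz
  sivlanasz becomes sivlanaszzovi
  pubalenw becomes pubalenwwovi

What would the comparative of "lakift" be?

falakift

bargovufz and sivlanasz both end in -z yet inflect differently (fabargovufz, sivlanaszzovi), so the final letter is not what conditions the rule; the second-to-last letter is.
"lakift" has second-to-last letter 'f'. The stems whose second-to-last letter is 'f' (pokapofd → fapokapofd, bargovufz → fabargovufz) add the prefix fa-.
The other pattern: stems whose second-to-last letter is 'd', 'n' or 's' double the final consonant and add -ovi.
So lakift → falakift.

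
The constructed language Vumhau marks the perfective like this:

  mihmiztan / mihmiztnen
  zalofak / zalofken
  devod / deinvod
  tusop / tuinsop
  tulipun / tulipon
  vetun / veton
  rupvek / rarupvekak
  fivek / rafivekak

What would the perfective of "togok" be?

mihmiztan and tulipun both end in -n yet inflect differently (mihmiztnen, tulipon), so the final letter is not what conditions the rule; the last vowel is.
"togok" has last vowel 'o'. The stems whose last vowel is 'o' (devod → deinvod, tusop → tuinsop) insert -in- after the first vowel.
So togok → toingok.

toingok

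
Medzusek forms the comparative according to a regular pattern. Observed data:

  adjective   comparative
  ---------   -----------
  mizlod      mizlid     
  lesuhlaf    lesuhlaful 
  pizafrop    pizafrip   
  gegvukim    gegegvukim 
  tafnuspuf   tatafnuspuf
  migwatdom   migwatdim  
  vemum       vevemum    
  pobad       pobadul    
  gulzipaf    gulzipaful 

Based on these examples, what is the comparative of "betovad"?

betovadul

gulzipaf and tafnuspuf both end in -f yet inflect differently (gulzipaful, tatafnuspuf), so the final letter is not what conditions the rule; the last vowel is.
"betovad" has last vowel 'a'. The stems whose last vowel is 'a' (pobad → pobadul, gulzipaf → gulzipaful, lesuhlaf → lesuhlaful) add -ul.
So betovad → betovadul.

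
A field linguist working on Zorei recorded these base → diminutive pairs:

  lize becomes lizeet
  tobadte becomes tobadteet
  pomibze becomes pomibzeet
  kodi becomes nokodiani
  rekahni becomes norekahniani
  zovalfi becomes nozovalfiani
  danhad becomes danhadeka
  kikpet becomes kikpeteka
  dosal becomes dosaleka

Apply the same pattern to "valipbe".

valipbeet

"valipbe" ends in -e. The stems ending in -e (lize → lizeet, tobadte → tobadteet, pomibze → pomibzeet) add -et.
The other patterns: stems ending in -i add no- … -ani around the stem; stems ending in -d, -l or -t add -eka.
So valipbe → valipbeet.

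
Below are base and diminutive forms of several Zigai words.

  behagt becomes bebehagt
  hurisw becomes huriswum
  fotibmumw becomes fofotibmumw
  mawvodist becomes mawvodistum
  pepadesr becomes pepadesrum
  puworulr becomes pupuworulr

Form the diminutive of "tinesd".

tinesdum

hurisw and fotibmumw both end in -w yet inflect differently (huriswum, fofotibmumw), so the final letter is not what conditions the rule; the second-to-last letter is.
"tinesd" has second-to-last letter 's'. The stems whose second-to-last letter is 's' (hurisw → huriswum, mawvodist → mawvodistum, pepadesr → pepadesrum) add -um.
The other pattern: stems whose second-to-last letter is 'g', 'l' or 'm' repeat the first consonant+vowel as a prefix.
So tinesd → tinesdum.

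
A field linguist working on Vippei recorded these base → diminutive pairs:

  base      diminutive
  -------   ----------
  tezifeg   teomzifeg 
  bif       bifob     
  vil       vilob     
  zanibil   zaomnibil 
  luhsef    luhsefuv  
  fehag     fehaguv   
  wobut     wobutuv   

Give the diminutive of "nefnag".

nefnaguv

bif and luhsef both end in -f yet inflect differently (bifob, luhsefuv), so the final letter is not what conditions the rule; the number of vowels is.
"nefnag" has 2 vowels. The stems with 2 vowels (fehag → fehaguv, luhsef → luhsefuv, wobut → wobutuv) add -uv.
So nefnag → nefnaguv.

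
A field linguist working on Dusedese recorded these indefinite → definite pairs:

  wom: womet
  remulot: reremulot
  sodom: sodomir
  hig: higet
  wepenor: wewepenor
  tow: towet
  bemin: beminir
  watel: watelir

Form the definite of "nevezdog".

nenevezdog

"nevezdog" has 3 vowels. The stems with 3 vowels (wepenor → wewepenor, remulot → reremulot) repeat the first consonant+vowel as a prefix.
So nevezdog → nenevezdog.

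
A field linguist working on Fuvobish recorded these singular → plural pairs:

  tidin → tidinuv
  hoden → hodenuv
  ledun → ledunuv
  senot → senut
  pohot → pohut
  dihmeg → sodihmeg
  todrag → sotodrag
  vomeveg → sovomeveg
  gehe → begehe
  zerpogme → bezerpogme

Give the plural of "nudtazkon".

"nudtazkon" ends in -n. The stems ending in -n (tidin → tidinuv, hoden → hodenuv, ledun → ledunuv) add -uv.
The other patterns: stems ending in -t change the last vowel to 'u'; stems ending in -g add the prefix so-; stems ending in -e add the prefix be-.
So nudtazkon → nudtazkonuv.

nudtazkonuv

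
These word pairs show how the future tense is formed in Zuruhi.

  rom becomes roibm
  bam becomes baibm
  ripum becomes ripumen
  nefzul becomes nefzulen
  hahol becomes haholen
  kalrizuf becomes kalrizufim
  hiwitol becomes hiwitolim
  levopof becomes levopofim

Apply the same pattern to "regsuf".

regsufen

rom and ripum both end in -m yet inflect differently (roibm, ripumen), so the final letter is not what conditions the rule; the number of vowels is.
"regsuf" has 2 vowels. The stems with 2 vowels (ripum → ripumen, nefzul → nefzulen, hahol → haholen) add -en.
The other patterns: stems with 1 vowel insert -ib- after the first vowel; stems with 3 vowels add -im.
So regsuf → regsufen.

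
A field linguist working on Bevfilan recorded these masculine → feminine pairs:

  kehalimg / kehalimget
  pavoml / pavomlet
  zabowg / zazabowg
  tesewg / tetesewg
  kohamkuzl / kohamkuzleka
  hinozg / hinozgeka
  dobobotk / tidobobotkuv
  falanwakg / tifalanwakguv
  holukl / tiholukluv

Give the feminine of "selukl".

tiselukluv

kehalimg and zabowg both end in -g yet inflect differently (kehalimget, zazabowg), so the final letter is not what conditions the rule; the second-to-last letter is.
"selukl" has second-to-last letter 'k'. The stems whose second-to-last letter is 'k' (falanwakg → tifalanwakguv, holukl → tiholukluv) add ti- … -uv around the stem.
So selukl → tiselukluv.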